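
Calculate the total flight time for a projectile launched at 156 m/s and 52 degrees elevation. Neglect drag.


T = 2*v0*sin(theta)/g = 2*156*sin(52°)/9.81 = 25.06 s

25.06 s


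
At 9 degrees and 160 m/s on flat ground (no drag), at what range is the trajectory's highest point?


R = v0^2*sin(2*theta)/g = 160^2*sin(2*9°)/9.81 = 806.405 m
apex_dist = R/2 = 806.405/2 = 403.2 m

403.2 m


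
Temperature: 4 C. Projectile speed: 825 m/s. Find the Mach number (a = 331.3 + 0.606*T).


a = 331.3 + 0.606*(4) = 333.724 m/s
M = v/a = 825/333.724 = 2.472

2.472


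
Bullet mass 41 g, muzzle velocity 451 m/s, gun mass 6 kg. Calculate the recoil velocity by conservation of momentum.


v_recoil = m_p * v_p / m_gun = 0.041 * 451 / 6 = 3.082 m/s

3.082 m/s


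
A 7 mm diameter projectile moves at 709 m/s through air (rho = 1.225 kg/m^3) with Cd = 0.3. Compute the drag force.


A = pi*(d/2)^2 = pi*(7/2000)^2 = 3.84845e-05 m^2
Fd = 0.5*Cd*rho*A*v^2 = 0.5*0.3*1.225*3.84845e-05*709^2 = 3.555 N

3.555 N


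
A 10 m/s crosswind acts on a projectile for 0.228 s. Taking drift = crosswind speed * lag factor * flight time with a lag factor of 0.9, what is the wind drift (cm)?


drift = v_wind * lag * t = 10 * 0.9 * 0.228 = 2.052 m ≈ 205.2 cm

205.2 cm


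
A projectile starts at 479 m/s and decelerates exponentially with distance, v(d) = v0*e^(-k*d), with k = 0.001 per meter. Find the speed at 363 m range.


v = v0*exp(-k*d) = 479*exp(-0.001*363) = 333.2 m/s

333.2 m/s


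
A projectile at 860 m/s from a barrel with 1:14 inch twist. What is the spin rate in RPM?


twist_m = 14*0.0254 = 0.3556 m
spin = v/twist = 860/0.3556 = 2418.448 rev/s
RPM = spin*60 = 2418.448*60 ≈ 145107 RPM

145107 RPM


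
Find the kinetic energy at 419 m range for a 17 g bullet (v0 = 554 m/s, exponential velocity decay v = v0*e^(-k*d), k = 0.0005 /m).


v = v0*exp(-k*d) = 554*exp(-0.0005*419) = 449.288 m/s
E = 0.5*m*v^2 = 0.5*0.017*449.288^2 = 1716 J

1716 J


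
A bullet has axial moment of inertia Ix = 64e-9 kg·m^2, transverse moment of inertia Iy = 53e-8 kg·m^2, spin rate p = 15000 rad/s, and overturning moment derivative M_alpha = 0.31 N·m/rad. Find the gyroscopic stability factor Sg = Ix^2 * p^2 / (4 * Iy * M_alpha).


Sg = Ix^2 * p^2 / (4 * Iy * M_alpha) = (64e-9)^2 * 15000^2 / (4 * 53e-8 * 0.31) = 1.402

1.402


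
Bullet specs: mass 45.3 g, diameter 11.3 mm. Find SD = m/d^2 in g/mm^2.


SD = m/d^2 = 45.3/11.3^2 = 0.3548 g/mm^2

0.3548 g/mm^2


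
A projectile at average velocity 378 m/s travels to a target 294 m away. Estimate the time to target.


t = d/v = 294/378 = 0.7778 s

0.7778 s


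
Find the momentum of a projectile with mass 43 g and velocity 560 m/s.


p = m*v = 0.043*560 = 24.08 kg·m/s

24.08 kg·m/s


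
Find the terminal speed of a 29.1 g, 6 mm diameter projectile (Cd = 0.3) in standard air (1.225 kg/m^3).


A = pi*(d/2)^2 = pi*(6/2000)^2 = 2.82743e-05 m^2
vt = sqrt(2mg/(Cd*rho*A)) = sqrt(2*0.0291*9.81/(0.3 * 1.225 * 2.82743e-05)) = 234.4 m/s

234.4 m/s


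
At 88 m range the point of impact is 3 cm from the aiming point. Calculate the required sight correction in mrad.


1 mrad subtends 1 cm per 10 m of range, so adj = error_cm / (dist_m / 10) = 3 / (88/10) = 0.3409 mrad

0.3409 mrad


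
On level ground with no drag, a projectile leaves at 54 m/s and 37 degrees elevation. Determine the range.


R = v0^2 * sin(2*theta) / g = 54^2 * sin(2*37°) / 9.81 = 285.7 m

285.7 m


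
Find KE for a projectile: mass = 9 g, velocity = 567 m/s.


E = 0.5*m*v^2 = 0.5*0.009*567^2 = 1447 J

1447 J


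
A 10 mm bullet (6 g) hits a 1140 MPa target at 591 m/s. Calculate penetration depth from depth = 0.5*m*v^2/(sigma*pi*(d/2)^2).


A = pi*(d/2)^2 = pi*(10/2)^2 = 78.5398 mm^2
E = 0.5*m*v^2 = 0.5*0.006*591^2 = 1047.84 J
depth = E/(sigma*A) = 1047.84 J / (1140 MPa * 78.5398 mm^2) = 1047.84/(1140 * 78.5398) m = 0.0117031 m ≈ 11.7 mm

11.7 mm


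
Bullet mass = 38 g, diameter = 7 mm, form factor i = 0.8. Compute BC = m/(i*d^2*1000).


BC = m/(i*d^2*1000) = 38/(0.8 * 7^2 * 1000) = 0.0009694

0.0009694


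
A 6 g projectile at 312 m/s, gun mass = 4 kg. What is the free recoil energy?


v_r = m_p*v_p/m_gun = 0.006*312/4 = 0.468 m/s, E_r = 0.5*m_gun*v_r^2 = 0.5*4*0.468^2 = 0.438 J

0.438 J


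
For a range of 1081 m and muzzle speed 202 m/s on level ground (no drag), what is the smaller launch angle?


sin(2*theta) = R*g/v0^2 = 1081*9.81/202^2 = 0.259891, theta = arcsin(0.259891)/2 = 7.532°

7.532 degrees


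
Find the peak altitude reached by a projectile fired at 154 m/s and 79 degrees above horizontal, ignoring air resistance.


H = (v0*sin(theta))^2 / (2g) = (154*sin(79°))^2 / (2*9.81) = 1165 m

1165 m


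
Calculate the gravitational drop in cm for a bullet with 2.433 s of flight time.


drop = 0.5*g*t^2 = 0.5*9.81*2.433^2 = 29.0351 m ≈ 2904 cm

2904 cm


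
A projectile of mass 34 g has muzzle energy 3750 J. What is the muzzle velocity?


v = sqrt(2*E/m) = sqrt(2*3750/0.034) = 469.7 m/s

469.7 m/s


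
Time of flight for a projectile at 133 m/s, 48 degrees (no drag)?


T = 2*v0*sin(theta)/g = 2*133*sin(48°)/9.81 = 20.15 s

20.15 s


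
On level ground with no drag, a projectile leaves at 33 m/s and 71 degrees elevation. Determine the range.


R = v0^2 * sin(2*theta) / g = 33^2 * sin(2*71°) / 9.81 = 68.34 m

68.34 m


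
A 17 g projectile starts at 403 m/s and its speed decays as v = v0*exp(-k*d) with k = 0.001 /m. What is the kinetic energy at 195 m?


v = v0*exp(-k*d) = 403*exp(-0.001*195) = 331.602 m/s
E = 0.5*m*v^2 = 0.5*0.017*331.602^2 = 934.7 J

934.7 J


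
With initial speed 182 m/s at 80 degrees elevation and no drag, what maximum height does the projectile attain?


H = (v0*sin(theta))^2 / (2g) = (182*sin(80°))^2 / (2*9.81) = 1637 m

1637 m


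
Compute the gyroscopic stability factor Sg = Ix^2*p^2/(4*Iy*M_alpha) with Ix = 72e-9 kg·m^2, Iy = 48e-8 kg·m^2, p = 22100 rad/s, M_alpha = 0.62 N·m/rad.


Sg = Ix^2 * p^2 / (4 * Iy * M_alpha) = (72e-9)^2 * 22100^2 / (4 * 48e-8 * 0.62) = 2.127

2.127


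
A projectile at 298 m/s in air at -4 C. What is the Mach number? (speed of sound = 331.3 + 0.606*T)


a = 331.3 + 0.606*(-4) = 328.876 m/s
M = v/a = 298/328.876 = 0.9061

0.9061


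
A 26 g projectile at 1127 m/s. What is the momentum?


p = m*v = 0.026*1127 = 29.3 kg·m/s

29.3 kg·m/s


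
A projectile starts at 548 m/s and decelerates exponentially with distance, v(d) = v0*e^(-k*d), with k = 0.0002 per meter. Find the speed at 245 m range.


v = v0*exp(-k*d) = 548*exp(-0.0002*245) = 521.8 m/s

521.8 m/s


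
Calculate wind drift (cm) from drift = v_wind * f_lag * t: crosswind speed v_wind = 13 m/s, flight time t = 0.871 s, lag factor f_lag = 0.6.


drift = v_wind * lag * t = 13 * 0.6 * 0.871 = 6.7938 m ≈ 679.4 cm

679.4 cm


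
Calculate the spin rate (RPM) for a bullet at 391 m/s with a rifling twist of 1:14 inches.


twist_m = 14*0.0254 = 0.3556 m
spin = v/twist = 391/0.3556 = 1099.55 rev/s
RPM = spin*60 = 1099.55*60 ≈ 65973 RPM

65973 RPM


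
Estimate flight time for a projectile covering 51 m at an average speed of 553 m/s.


t = d/v = 51/553 = 0.09222 s

0.09222 s


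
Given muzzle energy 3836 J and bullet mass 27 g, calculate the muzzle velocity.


v = sqrt(2*E/m) = sqrt(2*3836/0.027) = 533.1 m/s

533.1 m/s


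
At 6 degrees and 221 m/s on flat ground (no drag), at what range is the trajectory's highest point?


R = v0^2*sin(2*theta)/g = 221^2*sin(2*6°)/9.81 = 1035.13 m
apex_dist = R/2 = 1035.13/2 = 517.6 m

517.6 m


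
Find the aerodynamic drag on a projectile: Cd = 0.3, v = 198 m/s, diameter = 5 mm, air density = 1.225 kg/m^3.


A = pi*(d/2)^2 = pi*(5/2000)^2 = 1.96350e-05 m^2
Fd = 0.5*Cd*rho*A*v^2 = 0.5*0.3*1.225*1.96350e-05*198^2 = 0.1414 N

0.1414 N


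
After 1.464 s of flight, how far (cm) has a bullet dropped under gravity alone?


drop = 0.5*g*t^2 = 0.5*9.81*1.464^2 = 10.5129 m ≈ 1051 cm

1051 cm


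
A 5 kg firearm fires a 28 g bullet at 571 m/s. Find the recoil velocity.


v_recoil = m_p * v_p / m_gun = 0.028 * 571 / 5 = 3.198 m/s

3.198 m/s


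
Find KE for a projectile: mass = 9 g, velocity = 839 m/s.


E = 0.5*m*v^2 = 0.5*0.009*839^2 = 3168 J

3168 J


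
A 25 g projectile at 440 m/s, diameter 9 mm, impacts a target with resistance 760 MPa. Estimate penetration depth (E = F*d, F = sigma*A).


A = pi*(d/2)^2 = pi*(9/2)^2 = 63.6173 mm^2
E = 0.5*m*v^2 = 0.5*0.025*440^2 = 2420 J
depth = E/(sigma*A) = 2420 J / (760 MPa * 63.6173 mm^2) = 2420/(760 * 63.6173) m = 0.0500526 m ≈ 50.05 mm

50.05 mm


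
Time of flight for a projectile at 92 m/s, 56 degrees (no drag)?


T = 2*v0*sin(theta)/g = 2*92*sin(56°)/9.81 = 15.55 s

15.55 s


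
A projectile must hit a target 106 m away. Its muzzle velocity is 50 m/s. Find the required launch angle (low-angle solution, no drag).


sin(2*theta) = R*g/v0^2 = 106*9.81/50^2 = 0.415944, theta = arcsin(0.415944)/2 = 12.29°

12.29 degrees


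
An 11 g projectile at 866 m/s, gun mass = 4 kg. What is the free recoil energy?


v_r = m_p*v_p/m_gun = 0.011*866/4 = 2.3815 m/s, E_r = 0.5*m_gun*v_r^2 = 0.5*4*2.3815^2 = 11.34 J

11.34 J


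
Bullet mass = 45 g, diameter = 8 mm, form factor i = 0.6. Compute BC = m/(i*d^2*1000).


BC = m/(i*d^2*1000) = 45/(0.6 * 8^2 * 1000) = 0.001172

0.001172


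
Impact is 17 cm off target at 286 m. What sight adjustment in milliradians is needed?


1 mrad subtends 1 cm per 10 m of range, so adj = error_cm / (dist_m / 10) = 17 / (286/10) = 0.5944 mrad

0.5944 mrad


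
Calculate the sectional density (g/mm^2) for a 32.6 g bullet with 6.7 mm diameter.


SD = m/d^2 = 32.6/6.7^2 = 0.7262 g/mm^2

0.7262 g/mm^2


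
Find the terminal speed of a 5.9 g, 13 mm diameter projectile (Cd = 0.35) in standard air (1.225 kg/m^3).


A = pi*(d/2)^2 = pi*(13/2000)^2 = 1.32732e-04 m^2
vt = sqrt(2mg/(Cd*rho*A)) = sqrt(2*0.0059*9.81/(0.35 * 1.225 * 1.32732e-04)) = 45.1 m/s

45.1 m/s


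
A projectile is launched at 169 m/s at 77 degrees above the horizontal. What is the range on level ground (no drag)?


R = v0^2 * sin(2*theta) / g = 169^2 * sin(2*77°) / 9.81 = 1276 m

1276 m


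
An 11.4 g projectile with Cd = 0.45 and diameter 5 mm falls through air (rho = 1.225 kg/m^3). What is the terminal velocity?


A = pi*(d/2)^2 = pi*(5/2000)^2 = 1.96350e-05 m^2
vt = sqrt(2mg/(Cd*rho*A)) = sqrt(2*0.0114*9.81/(0.45 * 1.225 * 1.96350e-05)) = 143.8 m/s

143.8 m/s


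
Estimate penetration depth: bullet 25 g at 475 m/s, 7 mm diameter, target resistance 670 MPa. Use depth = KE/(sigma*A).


A = pi*(d/2)^2 = pi*(7/2)^2 = 38.4845 mm^2
E = 0.5*m*v^2 = 0.5*0.025*475^2 = 2820.31 J
depth = E/(sigma*A) = 2820.31 J / (670 MPa * 38.4845 mm^2) = 2820.31/(670 * 38.4845) m = 0.10938 m ≈ 109.4 mm

109.4 mm


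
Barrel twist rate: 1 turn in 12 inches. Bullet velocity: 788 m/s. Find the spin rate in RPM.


twist_m = 12*0.0254 = 0.3048 m
spin = v/twist = 788/0.3048 = 2585.302 rev/s
RPM = spin*60 = 2585.302*60 ≈ 155118 RPM

155118 RPM


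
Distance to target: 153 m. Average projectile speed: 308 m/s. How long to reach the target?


t = d/v = 153/308 = 0.4968 s

0.4968 s


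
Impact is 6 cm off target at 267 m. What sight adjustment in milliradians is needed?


1 mrad subtends 1 cm per 10 m of range, so adj = error_cm / (dist_m / 10) = 6 / (267/10) = 0.2247 mrad

0.2247 mrad


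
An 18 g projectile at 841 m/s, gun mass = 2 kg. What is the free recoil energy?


v_r = m_p*v_p/m_gun = 0.018*841/2 = 7.569 m/s, E_r = 0.5*m_gun*v_r^2 = 0.5*2*7.569^2 = 57.29 J

57.29 J


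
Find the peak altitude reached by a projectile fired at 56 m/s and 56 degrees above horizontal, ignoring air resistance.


H = (v0*sin(theta))^2 / (2g) = (56*sin(56°))^2 / (2*9.81) = 109.9 m

109.9 m


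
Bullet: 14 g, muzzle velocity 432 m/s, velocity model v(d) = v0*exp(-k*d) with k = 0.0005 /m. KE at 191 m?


v = v0*exp(-k*d) = 432*exp(-0.0005*191) = 392.653 m/s
E = 0.5*m*v^2 = 0.5*0.014*392.653^2 = 1079 J

1079 J


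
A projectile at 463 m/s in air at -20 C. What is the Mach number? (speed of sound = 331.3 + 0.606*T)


a = 331.3 + 0.606*(-20) = 319.18 m/s
M = v/a = 463/319.18 = 1.451

1.451


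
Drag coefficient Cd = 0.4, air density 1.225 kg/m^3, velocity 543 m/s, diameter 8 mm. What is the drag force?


A = pi*(d/2)^2 = pi*(8/2000)^2 = 5.02655e-05 m^2
Fd = 0.5*Cd*rho*A*v^2 = 0.5*0.4*1.225*5.02655e-05*543^2 = 3.631 N

3.631 N


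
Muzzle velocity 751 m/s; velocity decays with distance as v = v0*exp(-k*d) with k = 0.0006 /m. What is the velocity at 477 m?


v = v0*exp(-k*d) = 751*exp(-0.0006*477) = 564.1 m/s

564.1 m/s


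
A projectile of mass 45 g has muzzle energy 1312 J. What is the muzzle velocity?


v = sqrt(2*E/m) = sqrt(2*1312/0.045) = 241.5 m/s

241.5 m/s


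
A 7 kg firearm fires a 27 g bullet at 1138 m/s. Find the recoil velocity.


v_recoil = m_p * v_p / m_gun = 0.027 * 1138 / 7 = 4.389 m/s

4.389 m/s


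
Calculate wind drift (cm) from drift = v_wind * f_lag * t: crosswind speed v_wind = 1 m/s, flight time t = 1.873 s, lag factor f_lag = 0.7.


drift = v_wind * lag * t = 1 * 0.7 * 1.873 = 1.3111 m ≈ 131.1 cm

131.1 cm


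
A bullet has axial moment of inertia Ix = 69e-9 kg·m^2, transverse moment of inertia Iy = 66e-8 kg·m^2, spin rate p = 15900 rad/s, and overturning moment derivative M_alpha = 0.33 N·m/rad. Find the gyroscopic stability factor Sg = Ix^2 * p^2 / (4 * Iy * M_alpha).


Sg = Ix^2 * p^2 / (4 * Iy * M_alpha) = (69e-9)^2 * 15900^2 / (4 * 66e-8 * 0.33) = 1.382

1.382


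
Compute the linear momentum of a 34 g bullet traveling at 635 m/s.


p = m*v = 0.034*635 = 21.59 kg·m/s

21.59 kg·m/s


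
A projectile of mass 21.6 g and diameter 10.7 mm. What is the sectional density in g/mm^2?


SD = m/d^2 = 21.6/10.7^2 = 0.1887 g/mm^2

0.1887 g/mm^2


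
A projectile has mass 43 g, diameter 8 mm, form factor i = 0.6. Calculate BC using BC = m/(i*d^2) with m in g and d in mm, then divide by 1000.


BC = m/(i*d^2*1000) = 43/(0.6 * 8^2 * 1000) = 0.00112

0.00112


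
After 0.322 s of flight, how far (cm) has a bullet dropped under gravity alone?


drop = 0.5*g*t^2 = 0.5*9.81*0.322^2 = 0.50857 m ≈ 50.86 cm

50.86 cm


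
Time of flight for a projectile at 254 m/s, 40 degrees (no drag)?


T = 2*v0*sin(theta)/g = 2*254*sin(40°)/9.81 = 33.29 s

33.29 s


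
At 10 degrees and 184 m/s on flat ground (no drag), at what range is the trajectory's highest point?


R = v0^2*sin(2*theta)/g = 184^2*sin(2*10°)/9.81 = 1180.37 m
apex_dist = R/2 = 1180.37/2 = 590.2 m

590.2 m


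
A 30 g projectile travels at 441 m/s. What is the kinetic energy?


E = 0.5*m*v^2 = 0.5*0.03*441^2 = 2917 J

2917 J


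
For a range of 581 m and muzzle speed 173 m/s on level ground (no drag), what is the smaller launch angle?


sin(2*theta) = R*g/v0^2 = 581*9.81/173^2 = 0.190438, theta = arcsin(0.190438)/2 = 5.489°

5.489 degrees


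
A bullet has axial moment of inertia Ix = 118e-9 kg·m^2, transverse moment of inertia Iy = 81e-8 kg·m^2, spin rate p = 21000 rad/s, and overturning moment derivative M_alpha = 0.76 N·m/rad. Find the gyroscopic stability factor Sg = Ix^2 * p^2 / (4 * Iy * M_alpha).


Sg = Ix^2 * p^2 / (4 * Iy * M_alpha) = (118e-9)^2 * 21000^2 / (4 * 81e-8 * 0.76) = 2.494

2.494


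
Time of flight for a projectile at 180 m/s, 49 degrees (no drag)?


T = 2*v0*sin(theta)/g = 2*180*sin(49°)/9.81 = 27.7 s

27.7 s


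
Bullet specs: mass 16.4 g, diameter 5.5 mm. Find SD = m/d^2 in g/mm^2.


SD = m/d^2 = 16.4/5.5^2 = 0.5421 g/mm^2

0.5421 g/mm^2


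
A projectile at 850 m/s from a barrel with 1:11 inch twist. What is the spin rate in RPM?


twist_m = 11*0.0254 = 0.2794 m
spin = v/twist = 850/0.2794 = 3042.233 rev/s
RPM = spin*60 = 3042.233*60 ≈ 182534 RPM

182534 RPM


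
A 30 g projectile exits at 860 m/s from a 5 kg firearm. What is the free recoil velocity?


v_recoil = m_p * v_p / m_gun = 0.03 * 860 / 5 = 5.16 m/s

5.16 m/s


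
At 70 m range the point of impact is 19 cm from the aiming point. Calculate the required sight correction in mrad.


1 mrad subtends 1 cm per 10 m of range, so adj = error_cm / (dist_m / 10) = 19 / (70/10) = 2.714 mrad

2.714 mrad


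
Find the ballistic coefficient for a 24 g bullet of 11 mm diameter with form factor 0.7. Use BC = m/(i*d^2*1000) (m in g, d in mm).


BC = m/(i*d^2*1000) = 24/(0.7 * 11^2 * 1000) = 0.0002834

0.0002834


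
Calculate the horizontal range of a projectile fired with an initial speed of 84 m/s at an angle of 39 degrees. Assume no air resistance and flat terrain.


R = v0^2 * sin(2*theta) / g = 84^2 * sin(2*39°) / 9.81 = 703.5 m

703.5 m


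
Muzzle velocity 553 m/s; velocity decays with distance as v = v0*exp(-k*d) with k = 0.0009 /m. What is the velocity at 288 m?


v = v0*exp(-k*d) = 553*exp(-0.0009*288) = 426.7 m/s

426.7 m/s


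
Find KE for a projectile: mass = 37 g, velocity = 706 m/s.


E = 0.5*m*v^2 = 0.5*0.037*706^2 = 9221 J

9221 J


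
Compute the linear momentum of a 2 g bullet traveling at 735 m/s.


p = m*v = 0.002*735 = 1.47 kg·m/s

1.47 kg·m/s


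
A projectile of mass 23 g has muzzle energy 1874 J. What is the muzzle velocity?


v = sqrt(2*E/m) = sqrt(2*1874/0.023) = 403.7 m/s

403.7 m/s


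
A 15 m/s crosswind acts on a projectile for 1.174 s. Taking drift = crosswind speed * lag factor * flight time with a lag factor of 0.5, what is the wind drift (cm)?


drift = v_wind * lag * t = 15 * 0.5 * 1.174 = 8.805 m ≈ 880.5 cm

880.5 cm


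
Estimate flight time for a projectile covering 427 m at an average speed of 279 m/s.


t = d/v = 427/279 = 1.53 s

1.53 s


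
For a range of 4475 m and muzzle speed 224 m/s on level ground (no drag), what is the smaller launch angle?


sin(2*theta) = R*g/v0^2 = 4475*9.81/224^2 = 0.874915, theta = arcsin(0.874915)/2 = 30.52°

30.52 degrees


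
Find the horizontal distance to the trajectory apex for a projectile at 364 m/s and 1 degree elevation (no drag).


R = v0^2*sin(2*theta)/g = 364^2*sin(2*1°)/9.81 = 471.36 m
apex_dist = R/2 = 471.36/2 = 235.7 m

235.7 m


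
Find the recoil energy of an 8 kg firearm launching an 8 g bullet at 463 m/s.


v_r = m_p*v_p/m_gun = 0.008*463/8 = 0.463 m/s, E_r = 0.5*m_gun*v_r^2 = 0.5*8*0.463^2 = 0.8575 J

0.8575 J


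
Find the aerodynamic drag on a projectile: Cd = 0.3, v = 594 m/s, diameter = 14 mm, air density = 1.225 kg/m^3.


A = pi*(d/2)^2 = pi*(14/2000)^2 = 1.53938e-04 m^2
Fd = 0.5*Cd*rho*A*v^2 = 0.5*0.3*1.225*1.53938e-04*594^2 = 9.98 N

9.98 N


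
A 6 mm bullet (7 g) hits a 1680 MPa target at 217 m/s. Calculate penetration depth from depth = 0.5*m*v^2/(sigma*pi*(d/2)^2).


A = pi*(d/2)^2 = pi*(6/2)^2 = 28.2743 mm^2
E = 0.5*m*v^2 = 0.5*0.007*217^2 = 164.811 J
depth = E/(sigma*A) = 164.811 J / (1680 MPa * 28.2743 mm^2) = 164.811/(1680 * 28.2743) m = 0.00346965 m ≈ 3.47 mm

3.47 mm


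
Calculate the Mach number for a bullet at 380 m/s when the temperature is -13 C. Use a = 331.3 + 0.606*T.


a = 331.3 + 0.606*(-13) = 323.422 m/s
M = v/a = 380/323.422 = 1.175

1.175


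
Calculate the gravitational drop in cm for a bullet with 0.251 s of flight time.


drop = 0.5*g*t^2 = 0.5*9.81*0.251^2 = 0.30902 m ≈ 30.9 cm

30.9 cm


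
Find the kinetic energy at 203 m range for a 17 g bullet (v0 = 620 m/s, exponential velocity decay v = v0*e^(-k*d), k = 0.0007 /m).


v = v0*exp(-k*d) = 620*exp(-0.0007*203) = 537.871 m/s
E = 0.5*m*v^2 = 0.5*0.017*537.871^2 = 2459 J

2459 J


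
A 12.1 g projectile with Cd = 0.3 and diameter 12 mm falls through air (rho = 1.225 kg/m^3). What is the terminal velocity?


A = pi*(d/2)^2 = pi*(12/2000)^2 = 1.13097e-04 m^2
vt = sqrt(2mg/(Cd*rho*A)) = sqrt(2*0.0121*9.81/(0.3 * 1.225 * 1.13097e-04)) = 75.58 m/s

75.58 m/s


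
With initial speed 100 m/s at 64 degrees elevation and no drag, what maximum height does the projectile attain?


H = (v0*sin(theta))^2 / (2g) = (100*sin(64°))^2 / (2*9.81) = 411.7 m

411.7 m


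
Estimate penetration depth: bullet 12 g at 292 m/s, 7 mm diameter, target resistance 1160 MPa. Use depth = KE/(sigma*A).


A = pi*(d/2)^2 = pi*(7/2)^2 = 38.4845 mm^2
E = 0.5*m*v^2 = 0.5*0.012*292^2 = 511.584 J
depth = E/(sigma*A) = 511.584 J / (1160 MPa * 38.4845 mm^2) = 511.584/(1160 * 38.4845) m = 0.0114597 m ≈ 11.46 mm

11.46 mm


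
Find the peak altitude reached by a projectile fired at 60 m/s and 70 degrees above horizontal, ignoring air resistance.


H = (v0*sin(theta))^2 / (2g) = (60*sin(70°))^2 / (2*9.81) = 162 m

162 m


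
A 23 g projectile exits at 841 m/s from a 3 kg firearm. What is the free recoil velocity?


v_recoil = m_p * v_p / m_gun = 0.023 * 841 / 3 = 6.448 m/s

6.448 m/s


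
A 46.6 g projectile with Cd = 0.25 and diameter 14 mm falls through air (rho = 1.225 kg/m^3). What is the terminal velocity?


A = pi*(d/2)^2 = pi*(14/2000)^2 = 1.53938e-04 m^2
vt = sqrt(2mg/(Cd*rho*A)) = sqrt(2*0.0466*9.81/(0.25 * 1.225 * 1.53938e-04)) = 139.3 m/s

139.3 m/s


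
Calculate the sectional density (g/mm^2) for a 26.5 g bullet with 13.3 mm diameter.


SD = m/d^2 = 26.5/13.3^2 = 0.1498 g/mm^2

0.1498 g/mm^2


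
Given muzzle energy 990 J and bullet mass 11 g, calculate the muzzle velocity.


v = sqrt(2*E/m) = sqrt(2*990/0.011) = 424.3 m/s

424.3 m/s


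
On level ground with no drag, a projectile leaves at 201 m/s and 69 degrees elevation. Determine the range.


R = v0^2 * sin(2*theta) / g = 201^2 * sin(2*69°) / 9.81 = 2756 m

2756 m


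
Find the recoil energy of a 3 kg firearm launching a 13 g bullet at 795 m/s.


v_r = m_p*v_p/m_gun = 0.013*795/3 = 3.445 m/s, E_r = 0.5*m_gun*v_r^2 = 0.5*3*3.445^2 = 17.8 J

17.8 J


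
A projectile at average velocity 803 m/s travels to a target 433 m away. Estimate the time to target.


t = d/v = 433/803 = 0.5392 s

0.5392 s


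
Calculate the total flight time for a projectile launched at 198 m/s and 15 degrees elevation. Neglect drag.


T = 2*v0*sin(theta)/g = 2*198*sin(15°)/9.81 = 10.45 s

10.45 s


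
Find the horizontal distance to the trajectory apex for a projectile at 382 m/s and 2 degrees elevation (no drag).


R = v0^2*sin(2*theta)/g = 382^2*sin(2*2°)/9.81 = 1037.63 m
apex_dist = R/2 = 1037.63/2 = 518.8 m

518.8 m


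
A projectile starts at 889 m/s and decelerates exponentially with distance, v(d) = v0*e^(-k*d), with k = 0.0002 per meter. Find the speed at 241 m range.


v = v0*exp(-k*d) = 889*exp(-0.0002*241) = 847.2 m/s

847.2 m/s


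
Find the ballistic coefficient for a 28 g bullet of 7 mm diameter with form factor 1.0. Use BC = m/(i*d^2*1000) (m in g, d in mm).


BC = m/(i*d^2*1000) = 28/(1.0 * 7^2 * 1000) = 0.0005714

0.0005714


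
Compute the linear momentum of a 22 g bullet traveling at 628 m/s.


p = m*v = 0.022*628 = 13.82 kg·m/s

13.82 kg·m/s


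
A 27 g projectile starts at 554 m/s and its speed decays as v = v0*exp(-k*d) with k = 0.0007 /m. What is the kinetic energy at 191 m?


v = v0*exp(-k*d) = 554*exp(-0.0007*191) = 484.668 m/s
E = 0.5*m*v^2 = 0.5*0.027*484.668^2 = 3171 J

3171 J


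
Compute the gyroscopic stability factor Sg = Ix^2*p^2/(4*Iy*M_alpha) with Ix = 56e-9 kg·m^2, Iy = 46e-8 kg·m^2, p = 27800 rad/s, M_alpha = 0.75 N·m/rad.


Sg = Ix^2 * p^2 / (4 * Iy * M_alpha) = (56e-9)^2 * 27800^2 / (4 * 46e-8 * 0.75) = 1.756

1.756


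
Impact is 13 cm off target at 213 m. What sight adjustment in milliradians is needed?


1 mrad subtends 1 cm per 10 m of range, so adj = error_cm / (dist_m / 10) = 13 / (213/10) = 0.6103 mrad

0.6103 mrad


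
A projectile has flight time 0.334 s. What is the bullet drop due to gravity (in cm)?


drop = 0.5*g*t^2 = 0.5*9.81*0.334^2 = 0.547182 m ≈ 54.72 cm

54.72 cm


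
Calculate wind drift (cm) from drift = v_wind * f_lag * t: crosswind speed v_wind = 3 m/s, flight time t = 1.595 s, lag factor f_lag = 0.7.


drift = v_wind * lag * t = 3 * 0.7 * 1.595 = 3.3495 m ≈ 334.9 cm

334.9 cm


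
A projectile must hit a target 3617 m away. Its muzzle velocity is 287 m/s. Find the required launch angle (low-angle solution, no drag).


sin(2*theta) = R*g/v0^2 = 3617*9.81/287^2 = 0.430778, theta = arcsin(0.430778)/2 = 12.76°

12.76 degrees


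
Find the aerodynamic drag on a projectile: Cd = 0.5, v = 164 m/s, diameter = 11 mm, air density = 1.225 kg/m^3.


A = pi*(d/2)^2 = pi*(11/2000)^2 = 9.50332e-05 m^2
Fd = 0.5*Cd*rho*A*v^2 = 0.5*0.5*1.225*9.50332e-05*164^2 = 0.7828 N

0.7828 N


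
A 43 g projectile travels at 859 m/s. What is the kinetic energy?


E = 0.5*m*v^2 = 0.5*0.043*859^2 = 15864 J

15864 J


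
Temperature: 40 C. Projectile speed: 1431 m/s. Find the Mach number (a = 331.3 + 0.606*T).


a = 331.3 + 0.606*(40) = 355.54 m/s
M = v/a = 1431/355.54 = 4.025

4.025


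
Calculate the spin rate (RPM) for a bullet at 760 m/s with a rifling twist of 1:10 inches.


twist_m = 10*0.0254 = 0.254 m
spin = v/twist = 760/0.254 = 2992.126 rev/s
RPM = spin*60 = 2992.126*60 ≈ 179528 RPM

179528 RPM


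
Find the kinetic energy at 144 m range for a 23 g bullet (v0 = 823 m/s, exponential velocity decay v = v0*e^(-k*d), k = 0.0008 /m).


v = v0*exp(-k*d) = 823*exp(-0.0008*144) = 733.448 m/s
E = 0.5*m*v^2 = 0.5*0.023*733.448^2 = 6186 J

6186 J


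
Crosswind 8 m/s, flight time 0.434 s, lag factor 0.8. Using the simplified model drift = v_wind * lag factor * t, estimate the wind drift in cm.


drift = v_wind * lag * t = 8 * 0.8 * 0.434 = 2.7776 m ≈ 277.8 cm

277.8 cm


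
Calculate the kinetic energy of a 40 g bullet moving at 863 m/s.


E = 0.5*m*v^2 = 0.5*0.04*863^2 = 14895 J

14895 J


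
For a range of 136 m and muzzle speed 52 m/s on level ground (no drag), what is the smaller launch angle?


sin(2*theta) = R*g/v0^2 = 136*9.81/52^2 = 0.493402, theta = arcsin(0.493402)/2 = 14.78°

14.78 degrees


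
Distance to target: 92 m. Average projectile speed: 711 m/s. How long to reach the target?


t = d/v = 92/711 = 0.1294 s

0.1294 s


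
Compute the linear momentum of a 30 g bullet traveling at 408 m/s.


p = m*v = 0.03*408 = 12.24 kg·m/s

12.24 kg·m/s


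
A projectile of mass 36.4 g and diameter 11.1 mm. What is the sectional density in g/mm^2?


SD = m/d^2 = 36.4/11.1^2 = 0.2954 g/mm^2

0.2954 g/mm^2


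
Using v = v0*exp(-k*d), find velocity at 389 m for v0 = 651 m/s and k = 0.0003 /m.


v = v0*exp(-k*d) = 651*exp(-0.0003*389) = 579.3 m/s

579.3 m/s


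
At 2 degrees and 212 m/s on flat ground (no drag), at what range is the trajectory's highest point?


R = v0^2*sin(2*theta)/g = 212^2*sin(2*2°)/9.81 = 319.586 m
apex_dist = R/2 = 319.586/2 = 159.8 m

159.8 m


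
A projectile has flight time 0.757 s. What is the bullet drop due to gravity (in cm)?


drop = 0.5*g*t^2 = 0.5*9.81*0.757^2 = 2.81081 m ≈ 281.1 cm

281.1 cm


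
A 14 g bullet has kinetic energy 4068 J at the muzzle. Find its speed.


v = sqrt(2*E/m) = sqrt(2*4068/0.014) = 762.3 m/s

762.3 m/s


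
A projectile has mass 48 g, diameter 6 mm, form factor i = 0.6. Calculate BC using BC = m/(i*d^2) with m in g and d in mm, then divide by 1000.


BC = m/(i*d^2*1000) = 48/(0.6 * 6^2 * 1000) = 0.002222

0.002222


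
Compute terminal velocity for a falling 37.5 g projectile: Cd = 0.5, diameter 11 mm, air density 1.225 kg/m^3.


A = pi*(d/2)^2 = pi*(11/2000)^2 = 9.50332e-05 m^2
vt = sqrt(2mg/(Cd*rho*A)) = sqrt(2*0.0375*9.81/(0.5 * 1.225 * 9.50332e-05)) = 112.4 m/s

112.4 m/s


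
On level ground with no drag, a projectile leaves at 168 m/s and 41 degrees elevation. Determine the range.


R = v0^2 * sin(2*theta) / g = 168^2 * sin(2*41°) / 9.81 = 2849 m

2849 m


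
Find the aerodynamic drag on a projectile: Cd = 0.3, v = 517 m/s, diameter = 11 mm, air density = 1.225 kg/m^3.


A = pi*(d/2)^2 = pi*(11/2000)^2 = 9.50332e-05 m^2
Fd = 0.5*Cd*rho*A*v^2 = 0.5*0.3*1.225*9.50332e-05*517^2 = 4.667 N

4.667 N


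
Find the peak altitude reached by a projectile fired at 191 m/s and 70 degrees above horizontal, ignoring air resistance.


H = (v0*sin(theta))^2 / (2g) = (191*sin(70°))^2 / (2*9.81) = 1642 m

1642 m


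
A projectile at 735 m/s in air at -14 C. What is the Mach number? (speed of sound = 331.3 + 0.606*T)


a = 331.3 + 0.606*(-14) = 322.816 m/s
M = v/a = 735/322.816 = 2.277

2.277


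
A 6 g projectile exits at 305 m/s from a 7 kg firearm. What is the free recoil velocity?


v_recoil = m_p * v_p / m_gun = 0.006 * 305 / 7 = 0.2614 m/s

0.2614 m/s


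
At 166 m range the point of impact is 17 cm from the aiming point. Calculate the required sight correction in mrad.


1 mrad subtends 1 cm per 10 m of range, so adj = error_cm / (dist_m / 10) = 17 / (166/10) = 1.024 mrad

1.024 mrad


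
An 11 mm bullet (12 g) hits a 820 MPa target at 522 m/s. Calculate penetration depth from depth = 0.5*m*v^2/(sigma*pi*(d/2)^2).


A = pi*(d/2)^2 = pi*(11/2)^2 = 95.0332 mm^2
E = 0.5*m*v^2 = 0.5*0.012*522^2 = 1634.9 J
depth = E/(sigma*A) = 1634.9 J / (820 MPa * 95.0332 mm^2) = 1634.9/(820 * 95.0332) m = 0.0209799 m ≈ 20.98 mm

20.98 mm


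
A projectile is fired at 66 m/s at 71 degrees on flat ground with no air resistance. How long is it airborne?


T = 2*v0*sin(theta)/g = 2*66*sin(71°)/9.81 = 12.72 s

12.72 s


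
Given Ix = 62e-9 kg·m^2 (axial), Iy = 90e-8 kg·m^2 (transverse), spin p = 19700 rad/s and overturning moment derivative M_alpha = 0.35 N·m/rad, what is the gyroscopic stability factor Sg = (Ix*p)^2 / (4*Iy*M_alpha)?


Sg = Ix^2 * p^2 / (4 * Iy * M_alpha) = (62e-9)^2 * 19700^2 / (4 * 90e-8 * 0.35) = 1.184

1.184


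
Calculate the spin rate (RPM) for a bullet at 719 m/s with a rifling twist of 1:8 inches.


twist_m = 8*0.0254 = 0.2032 m
spin = v/twist = 719/0.2032 = 3538.386 rev/s
RPM = spin*60 = 3538.386*60 ≈ 212303 RPM

212303 RPM


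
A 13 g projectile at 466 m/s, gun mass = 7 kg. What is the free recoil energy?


v_r = m_p*v_p/m_gun = 0.013*466/7 = 0.865429 m/s, E_r = 0.5*m_gun*v_r^2 = 0.5*7*0.865429^2 = 2.621 J

2.621 J


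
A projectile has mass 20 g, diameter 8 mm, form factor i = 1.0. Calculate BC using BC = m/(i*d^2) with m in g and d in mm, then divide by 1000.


BC = m/(i*d^2*1000) = 20/(1.0 * 8^2 * 1000) = 0.0003125

0.0003125


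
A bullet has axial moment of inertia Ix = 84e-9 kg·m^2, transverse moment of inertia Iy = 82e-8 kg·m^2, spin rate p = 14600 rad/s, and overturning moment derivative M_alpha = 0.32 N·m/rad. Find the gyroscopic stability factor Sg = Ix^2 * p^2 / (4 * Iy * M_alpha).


Sg = Ix^2 * p^2 / (4 * Iy * M_alpha) = (84e-9)^2 * 14600^2 / (4 * 82e-8 * 0.32) = 1.433

1.433


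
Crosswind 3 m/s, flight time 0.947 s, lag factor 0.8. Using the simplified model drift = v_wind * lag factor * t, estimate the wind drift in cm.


drift = v_wind * lag * t = 3 * 0.8 * 0.947 = 2.2728 m ≈ 227.3 cm

227.3 cm


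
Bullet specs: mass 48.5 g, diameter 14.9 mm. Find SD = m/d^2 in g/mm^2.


SD = m/d^2 = 48.5/14.9^2 = 0.2185 g/mm^2

0.2185 g/mm^2


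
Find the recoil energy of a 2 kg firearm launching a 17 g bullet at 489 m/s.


v_r = m_p*v_p/m_gun = 0.017*489/2 = 4.1565 m/s, E_r = 0.5*m_gun*v_r^2 = 0.5*2*4.1565^2 = 17.28 J

17.28 J


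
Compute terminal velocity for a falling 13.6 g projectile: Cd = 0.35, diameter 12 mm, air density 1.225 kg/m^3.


A = pi*(d/2)^2 = pi*(12/2000)^2 = 1.13097e-04 m^2
vt = sqrt(2mg/(Cd*rho*A)) = sqrt(2*0.0136*9.81/(0.35 * 1.225 * 1.13097e-04)) = 74.18 m/s

74.18 m/s


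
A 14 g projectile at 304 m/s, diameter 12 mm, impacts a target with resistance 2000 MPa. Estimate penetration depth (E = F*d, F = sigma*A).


A = pi*(d/2)^2 = pi*(12/2)^2 = 113.097 mm^2
E = 0.5*m*v^2 = 0.5*0.014*304^2 = 646.912 J
depth = E/(sigma*A) = 646.912 J / (2000 MPa * 113.097 mm^2) = 646.912/(2000 * 113.097) m = 0.00285998 m ≈ 2.86 mm

2.86 mm


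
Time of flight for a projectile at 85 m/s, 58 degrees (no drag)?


T = 2*v0*sin(theta)/g = 2*85*sin(58°)/9.81 = 14.7 s

14.7 s


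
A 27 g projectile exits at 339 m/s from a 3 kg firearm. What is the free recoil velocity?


v_recoil = m_p * v_p / m_gun = 0.027 * 339 / 3 = 3.051 m/s

3.051 m/s


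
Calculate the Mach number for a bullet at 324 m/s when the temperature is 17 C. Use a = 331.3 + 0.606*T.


a = 331.3 + 0.606*(17) = 341.602 m/s
M = v/a = 324/341.602 = 0.9485

0.9485


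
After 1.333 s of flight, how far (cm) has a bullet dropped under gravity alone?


drop = 0.5*g*t^2 = 0.5*9.81*1.333^2 = 8.71564 m ≈ 871.6 cm

871.6 cm


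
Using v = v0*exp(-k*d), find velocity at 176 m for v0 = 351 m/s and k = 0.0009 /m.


v = v0*exp(-k*d) = 351*exp(-0.0009*176) = 299.6 m/s

299.6 m/s


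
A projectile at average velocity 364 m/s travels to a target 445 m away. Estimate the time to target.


t = d/v = 445/364 = 1.223 s

1.223 s


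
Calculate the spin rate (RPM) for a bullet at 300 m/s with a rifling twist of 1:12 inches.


twist_m = 12*0.0254 = 0.3048 m
spin = v/twist = 300/0.3048 = 984.252 rev/s
RPM = spin*60 = 984.252*60 ≈ 59055 RPM

59055 RPM


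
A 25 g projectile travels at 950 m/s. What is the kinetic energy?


E = 0.5*m*v^2 = 0.5*0.025*950^2 = 11281 J

11281 J


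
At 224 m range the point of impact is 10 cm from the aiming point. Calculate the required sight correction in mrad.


1 mrad subtends 1 cm per 10 m of range, so adj = error_cm / (dist_m / 10) = 10 / (224/10) = 0.4464 mrad

0.4464 mrad


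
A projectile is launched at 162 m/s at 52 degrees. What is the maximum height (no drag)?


H = (v0*sin(theta))^2 / (2g) = (162*sin(52°))^2 / (2*9.81) = 830.6 m

830.6 m


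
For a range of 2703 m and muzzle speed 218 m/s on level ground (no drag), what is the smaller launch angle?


sin(2*theta) = R*g/v0^2 = 2703*9.81/218^2 = 0.557959, theta = arcsin(0.557959)/2 = 16.96°

16.96 degrees


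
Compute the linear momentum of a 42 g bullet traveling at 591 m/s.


p = m*v = 0.042*591 = 24.82 kg·m/s

24.82 kg·m/s


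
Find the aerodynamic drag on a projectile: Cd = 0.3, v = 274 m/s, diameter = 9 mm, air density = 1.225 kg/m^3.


A = pi*(d/2)^2 = pi*(9/2000)^2 = 6.36173e-05 m^2
Fd = 0.5*Cd*rho*A*v^2 = 0.5*0.3*1.225*6.36173e-05*274^2 = 0.8776 N

0.8776 N


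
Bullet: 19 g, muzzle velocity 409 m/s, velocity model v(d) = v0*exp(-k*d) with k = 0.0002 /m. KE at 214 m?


v = v0*exp(-k*d) = 409*exp(-0.0002*214) = 391.864 m/s
E = 0.5*m*v^2 = 0.5*0.019*391.864^2 = 1459 J

1459 J


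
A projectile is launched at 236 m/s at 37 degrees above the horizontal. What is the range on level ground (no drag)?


R = v0^2 * sin(2*theta) / g = 236^2 * sin(2*37°) / 9.81 = 5458 m

5458 m


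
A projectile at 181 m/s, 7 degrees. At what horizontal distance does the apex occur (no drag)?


R = v0^2*sin(2*theta)/g = 181^2*sin(2*7°)/9.81 = 807.911 m
apex_dist = R/2 = 807.911/2 = 404 m

404 m


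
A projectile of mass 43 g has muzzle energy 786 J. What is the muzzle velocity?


v = sqrt(2*E/m) = sqrt(2*786/0.043) = 191.2 m/s

191.2 m/s


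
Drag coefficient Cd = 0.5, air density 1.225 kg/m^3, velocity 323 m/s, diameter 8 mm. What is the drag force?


A = pi*(d/2)^2 = pi*(8/2000)^2 = 5.02655e-05 m^2
Fd = 0.5*Cd*rho*A*v^2 = 0.5*0.5*1.225*5.02655e-05*323^2 = 1.606 N

1.606 N


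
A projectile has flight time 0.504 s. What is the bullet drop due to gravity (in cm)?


drop = 0.5*g*t^2 = 0.5*9.81*0.504^2 = 1.24595 m ≈ 124.6 cm

124.6 cm


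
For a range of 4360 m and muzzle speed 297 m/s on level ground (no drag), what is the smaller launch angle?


sin(2*theta) = R*g/v0^2 = 4360*9.81/297^2 = 0.484889, theta = arcsin(0.484889)/2 = 14.5°

14.5 degrees


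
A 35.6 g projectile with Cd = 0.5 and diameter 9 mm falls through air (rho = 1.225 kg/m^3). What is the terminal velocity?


A = pi*(d/2)^2 = pi*(9/2000)^2 = 6.36173e-05 m^2
vt = sqrt(2mg/(Cd*rho*A)) = sqrt(2*0.0356*9.81/(0.5 * 1.225 * 6.36173e-05)) = 133.9 m/s

133.9 m/s


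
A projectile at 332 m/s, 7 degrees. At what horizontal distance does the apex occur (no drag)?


R = v0^2*sin(2*theta)/g = 332^2*sin(2*7°)/9.81 = 2718.21 m
apex_dist = R/2 = 2718.21/2 = 1359 m

1359 m


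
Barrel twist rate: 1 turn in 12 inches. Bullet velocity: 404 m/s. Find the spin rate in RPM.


twist_m = 12*0.0254 = 0.3048 m
spin = v/twist = 404/0.3048 = 1325.459 rev/s
RPM = spin*60 = 1325.459*60 ≈ 79528 RPM

79528 RPM


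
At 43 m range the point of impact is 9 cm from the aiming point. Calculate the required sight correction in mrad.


1 mrad subtends 1 cm per 10 m of range, so adj = error_cm / (dist_m / 10) = 9 / (43/10) = 2.093 mrad

2.093 mrad


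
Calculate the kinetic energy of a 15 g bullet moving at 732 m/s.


E = 0.5*m*v^2 = 0.5*0.015*732^2 = 4019 J

4019 J


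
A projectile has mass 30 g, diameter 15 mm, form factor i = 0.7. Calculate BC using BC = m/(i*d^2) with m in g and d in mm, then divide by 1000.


BC = m/(i*d^2*1000) = 30/(0.7 * 15^2 * 1000) = 0.0001905

0.0001905


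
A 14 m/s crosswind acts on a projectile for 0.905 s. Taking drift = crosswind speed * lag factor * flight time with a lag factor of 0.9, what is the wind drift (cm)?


drift = v_wind * lag * t = 14 * 0.9 * 0.905 = 11.403 m ≈ 1140 cm

1140 cm


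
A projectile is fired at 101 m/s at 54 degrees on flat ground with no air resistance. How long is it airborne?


T = 2*v0*sin(theta)/g = 2*101*sin(54°)/9.81 = 16.66 s

16.66 s


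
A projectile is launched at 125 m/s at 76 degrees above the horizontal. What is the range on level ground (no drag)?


R = v0^2 * sin(2*theta) / g = 125^2 * sin(2*76°) / 9.81 = 747.8 m

747.8 m


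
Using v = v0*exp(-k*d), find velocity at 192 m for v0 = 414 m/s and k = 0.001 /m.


v = v0*exp(-k*d) = 414*exp(-0.001*192) = 341.7 m/s

341.7 m/s


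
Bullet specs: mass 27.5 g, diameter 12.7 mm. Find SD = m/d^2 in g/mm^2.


SD = m/d^2 = 27.5/12.7^2 = 0.1705 g/mm^2

0.1705 g/mm^2


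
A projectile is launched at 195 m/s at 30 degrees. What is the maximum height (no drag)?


H = (v0*sin(theta))^2 / (2g) = (195*sin(30°))^2 / (2*9.81) = 484.5 m

484.5 m


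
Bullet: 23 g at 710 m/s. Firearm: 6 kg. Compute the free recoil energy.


v_r = m_p*v_p/m_gun = 0.023*710/6 = 2.72167 m/s, E_r = 0.5*m_gun*v_r^2 = 0.5*6*2.72167^2 = 22.22 J

22.22 J


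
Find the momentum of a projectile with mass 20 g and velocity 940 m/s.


p = m*v = 0.02*940 = 18.8 kg·m/s

18.8 kg·m/s


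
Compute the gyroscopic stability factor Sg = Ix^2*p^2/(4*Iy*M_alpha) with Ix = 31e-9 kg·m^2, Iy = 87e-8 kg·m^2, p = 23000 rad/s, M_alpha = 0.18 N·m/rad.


Sg = Ix^2 * p^2 / (4 * Iy * M_alpha) = (31e-9)^2 * 23000^2 / (4 * 87e-8 * 0.18) = 0.8116

0.8116


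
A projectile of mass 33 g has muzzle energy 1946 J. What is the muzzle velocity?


v = sqrt(2*E/m) = sqrt(2*1946/0.033) = 343.4 m/s

343.4 m/s


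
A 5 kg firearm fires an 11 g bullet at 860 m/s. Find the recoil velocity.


v_recoil = m_p * v_p / m_gun = 0.011 * 860 / 5 = 1.892 m/s

1.892 m/s


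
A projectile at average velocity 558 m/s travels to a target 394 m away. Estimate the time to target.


t = d/v = 394/558 = 0.7061 s

0.7061 s


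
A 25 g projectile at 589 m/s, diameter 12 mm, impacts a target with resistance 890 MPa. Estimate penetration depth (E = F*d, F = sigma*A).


A = pi*(d/2)^2 = pi*(12/2)^2 = 113.097 mm^2
E = 0.5*m*v^2 = 0.5*0.025*589^2 = 4336.51 J
depth = E/(sigma*A) = 4336.51 J / (890 MPa * 113.097 mm^2) = 4336.51/(890 * 113.097) m = 0.0430822 m ≈ 43.08 mm

43.08 mm
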